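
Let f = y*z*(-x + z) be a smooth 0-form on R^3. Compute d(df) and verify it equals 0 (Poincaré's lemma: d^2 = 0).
d(df) = 0

Step 1: df = sum_i (∂f/∂x_i) dx_i = (-y*z) dx + (z*(-x + z)) dy + (y*(-x + 2*z)) dz.
Step 2: Apply d again. Using the 1-form formula, the coefficient of dx ∧ dy in d(df) is ∂^2 f/∂x ∂y - ∂^2 f/∂y ∂x = (-z) - (-z) = 0 (equality of mixed partials for smooth f).
Similarly for dx ∧ dz and dy ∧ dz — all coefficients vanish. So d(df) = 0.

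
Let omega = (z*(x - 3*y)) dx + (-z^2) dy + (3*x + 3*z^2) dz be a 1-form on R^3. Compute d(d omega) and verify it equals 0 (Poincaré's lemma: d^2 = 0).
d(d omega) = 0

Step 1: d omega = sum_{i<j} (∂f_j/∂x_i - ∂f_i/∂x_j) dx_i ∧ dx_j:
  coeff of dx ∧ dy: 3*z
  coeff of dx ∧ dz: -x + 3*y + 3
  coeff of dy ∧ dz: 2*z
Step 2: Apply d again to each 2-form coefficient. The only possible 3-form in R^3 is dx ∧ dy ∧ dz, with coefficient
  ∂(coeff of dy∧dz)/∂x - ∂(coeff of dx∧dz)/∂y + ∂(coeff of dx∧dy)/∂z
  = ∂/∂x (2*z) - ∂/∂y (-x + 3*y + 3) + ∂/∂z (3*z).
Each of these terms simplifies to sums of mixed partials that cancel in pairs. The result is 0 (by equality of mixed partials for smooth functions — Schwarz / Clairaut).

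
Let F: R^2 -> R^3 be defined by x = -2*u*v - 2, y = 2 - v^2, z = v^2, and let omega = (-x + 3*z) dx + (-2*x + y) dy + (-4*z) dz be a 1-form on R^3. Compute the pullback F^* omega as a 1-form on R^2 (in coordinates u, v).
F^* omega = (2*v*(-2*u*v - 3*v^2 - 2)) du + (-4*u^2*v - 14*u*v^2 - 4*u - 6*v^3 - 12*v) dv

Using F^*(f dg) = (f ∘ F) d(g ∘ F), substitute each coordinate x_i by F_i(u, v) in f_i, and replace dx_i by d F_i = (∂F_i/∂u) du + (∂F_i/∂v) dv.
  For the x component: f_1(F) = 2*u*v + 3*v^2 + 2; d F_1 = (-2*v) du + (-2*u) dv
  For the y component: f_2(F) = 4*u*v - v^2 + 6; d F_2 = (0) du + (-2*v) dv
  For the z component: f_3(F) = -4*v^2; d F_3 = (0) du + (2*v) dv
Combining and collecting du, dv coefficients:
  coeff of du: 2*v*(-2*u*v - 3*v^2 - 2)
  coeff of dv: -4*u^2*v - 14*u*v^2 - 4*u - 6*v^3 - 12*v
F^* omega = (2*v*(-2*u*v - 3*v^2 - 2)) du + (-4*u^2*v - 14*u*v^2 - 4*u - 6*v^3 - 12*v) dv.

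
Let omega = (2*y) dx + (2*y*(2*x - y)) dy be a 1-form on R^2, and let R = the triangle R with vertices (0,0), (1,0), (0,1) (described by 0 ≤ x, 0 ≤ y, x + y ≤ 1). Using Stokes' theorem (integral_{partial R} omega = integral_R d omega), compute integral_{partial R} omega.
integral_(partial R) omega = -1/3

Stokes: integral_partial_R omega = integral_R d omega with d omega = (∂Q/∂x - ∂P/∂y) dx ∧ dy.
  ∂Q/∂x = 4*y
  ∂P/∂y = 2
  integrand = ∂Q/∂x - ∂P/∂y = 4*y - 2.
Integrating over R: integral_0^1 integral_0^{1-x} (4*y - 2) dy dx = -1/3.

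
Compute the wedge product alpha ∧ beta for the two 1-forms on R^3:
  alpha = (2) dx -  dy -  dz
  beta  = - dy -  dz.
alpha ∧ beta = (-2) dx ∧ dy + (-2) dx ∧ dz

Distribute the wedge, using dx_i ∧ dx_j = -dx_j ∧ dx_i and dx_i ∧ dx_i = 0. For each pair (i, j) with i < j, the coefficient of dx_i ∧ dx_j in alpha ∧ beta is (alpha_i * beta_j - alpha_j * beta_i). Collecting: alpha ∧ beta = (-2) dx ∧ dy + (-2) dx ∧ dz.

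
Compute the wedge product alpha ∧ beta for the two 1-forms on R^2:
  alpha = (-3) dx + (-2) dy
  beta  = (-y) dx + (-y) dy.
alpha ∧ beta = (y) dx ∧ dy

Distribute the wedge, using dx_i ∧ dx_j = -dx_j ∧ dx_i and dx_i ∧ dx_i = 0. For each pair (i, j) with i < j, the coefficient of dx_i ∧ dx_j in alpha ∧ beta is (alpha_i * beta_j - alpha_j * beta_i). Collecting: alpha ∧ beta = (y) dx ∧ dy.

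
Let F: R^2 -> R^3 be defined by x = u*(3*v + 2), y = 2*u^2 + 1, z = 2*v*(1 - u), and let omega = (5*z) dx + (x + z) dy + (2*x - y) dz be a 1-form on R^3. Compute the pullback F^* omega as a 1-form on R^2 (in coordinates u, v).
F^* omega = (8*u^2*v + 8*u^2 - 42*u*v^2 - 20*u*v + 30*v^2 + 22*v) du + (4*u^3 - 42*u^2*v - 12*u^2 + 42*u*v + 10*u - 2) dv

Using F^*(f dg) = (f ∘ F) d(g ∘ F), substitute each coordinate x_i by F_i(u, v) in f_i, and replace dx_i by d F_i = (∂F_i/∂u) du + (∂F_i/∂v) dv.
  For the x component: f_1(F) = 10*v*(1 - u); d F_1 = (3*v + 2) du + (3*u) dv
  For the y component: f_2(F) = u*v + 2*u + 2*v; d F_2 = (4*u) du + (0) dv
  For the z component: f_3(F) = -2*u^2 + 6*u*v + 4*u - 1; d F_3 = (-2*v) du + (2 - 2*u) dv
Combining and collecting du, dv coefficients:
  coeff of du: 8*u^2*v + 8*u^2 - 42*u*v^2 - 20*u*v + 30*v^2 + 22*v
  coeff of dv: 4*u^3 - 42*u^2*v - 12*u^2 + 42*u*v + 10*u - 2
F^* omega = (8*u^2*v + 8*u^2 - 42*u*v^2 - 20*u*v + 30*v^2 + 22*v) du + (4*u^3 - 42*u^2*v - 12*u^2 + 42*u*v + 10*u - 2) dv.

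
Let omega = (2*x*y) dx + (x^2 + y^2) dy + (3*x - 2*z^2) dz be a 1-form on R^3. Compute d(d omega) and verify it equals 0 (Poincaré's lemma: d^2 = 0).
d(d omega) = 0

Step 1: d omega = sum_{i<j} (∂f_j/∂x_i - ∂f_i/∂x_j) dx_i ∧ dx_j:
  coeff of dx ∧ dy: 0
  coeff of dx ∧ dz: 3
  coeff of dy ∧ dz: 0
Step 2: Apply d again to each 2-form coefficient. The only possible 3-form in R^3 is dx ∧ dy ∧ dz, with coefficient
  ∂(coeff of dy∧dz)/∂x - ∂(coeff of dx∧dz)/∂y + ∂(coeff of dx∧dy)/∂z
  = ∂/∂x (0) - ∂/∂y (3) + ∂/∂z (0).
Each of these terms simplifies to sums of mixed partials that cancel in pairs. The result is 0 (by equality of mixed partials for smooth functions — Schwarz / Clairaut).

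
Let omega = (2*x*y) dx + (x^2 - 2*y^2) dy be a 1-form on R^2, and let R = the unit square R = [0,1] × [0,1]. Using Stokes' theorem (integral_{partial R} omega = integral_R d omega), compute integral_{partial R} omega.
integral_(partial R) omega = 0

Stokes: integral_partial_R omega = integral_R d omega with d omega = (∂Q/∂x - ∂P/∂y) dx ∧ dy.
  ∂Q/∂x = 2*x
  ∂P/∂y = 2*x
  integrand = ∂Q/∂x - ∂P/∂y = 0.
Integrating over R: integral_0^1 integral_0^1 (0) dx dy = 0.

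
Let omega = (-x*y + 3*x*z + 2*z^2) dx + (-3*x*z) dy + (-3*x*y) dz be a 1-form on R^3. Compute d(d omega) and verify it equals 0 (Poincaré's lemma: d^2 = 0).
d(d omega) = 0

Step 1: d omega = sum_{i<j} (∂f_j/∂x_i - ∂f_i/∂x_j) dx_i ∧ dx_j:
  coeff of dx ∧ dy: x - 3*z
  coeff of dx ∧ dz: -3*x - 3*y - 4*z
  coeff of dy ∧ dz: 0
Step 2: Apply d again to each 2-form coefficient. The only possible 3-form in R^3 is dx ∧ dy ∧ dz, with coefficient
  ∂(coeff of dy∧dz)/∂x - ∂(coeff of dx∧dz)/∂y + ∂(coeff of dx∧dy)/∂z
  = ∂/∂x (0) - ∂/∂y (-3*x - 3*y - 4*z) + ∂/∂z (x - 3*z).
Each of these terms simplifies to sums of mixed partials that cancel in pairs. The result is 0 (by equality of mixed partials for smooth functions — Schwarz / Clairaut).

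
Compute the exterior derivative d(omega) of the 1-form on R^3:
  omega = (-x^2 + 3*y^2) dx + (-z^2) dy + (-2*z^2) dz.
d(omega) = (-6*y) dx ∧ dy + (2*z) dy ∧ dz

For a 1-form omega = sum_i f_i dx_i, the exterior derivative is
  d(omega) = sum_{i < j} (∂f_j/∂x_i - ∂f_i/∂x_j) dx_i ∧ dx_j.
  coefficient of dx ∧ dy: ∂f_2/∂x - ∂f_1/∂y = ∂(-z^2)/∂x - ∂(-x^2 + 3*y^2)/∂y = -6*y
  coefficient of dy ∧ dz: ∂f_3/∂y - ∂f_2/∂z = ∂(-2*z^2)/∂y - ∂(-z^2)/∂z = 2*z
Assembling: d(omega) = (-6*y) dx ∧ dy + (2*z) dy ∧ dz.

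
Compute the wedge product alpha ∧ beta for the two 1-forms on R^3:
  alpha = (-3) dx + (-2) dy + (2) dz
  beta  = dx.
alpha ∧ beta = (2) dx ∧ dy + (-2) dx ∧ dz

Distribute the wedge, using dx_i ∧ dx_j = -dx_j ∧ dx_i and dx_i ∧ dx_i = 0. For each pair (i, j) with i < j, the coefficient of dx_i ∧ dx_j in alpha ∧ beta is (alpha_i * beta_j - alpha_j * beta_i). Collecting: alpha ∧ beta = (2) dx ∧ dy + (-2) dx ∧ dz.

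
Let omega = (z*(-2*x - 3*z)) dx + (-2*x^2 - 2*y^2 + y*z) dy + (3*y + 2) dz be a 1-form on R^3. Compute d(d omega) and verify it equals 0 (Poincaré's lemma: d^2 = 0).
d(d omega) = 0

Step 1: d omega = sum_{i<j} (∂f_j/∂x_i - ∂f_i/∂x_j) dx_i ∧ dx_j:
  coeff of dx ∧ dy: -4*x
  coeff of dx ∧ dz: 2*x + 6*z
  coeff of dy ∧ dz: 3 - y
Step 2: Apply d again to each 2-form coefficient. The only possible 3-form in R^3 is dx ∧ dy ∧ dz, with coefficient
  ∂(coeff of dy∧dz)/∂x - ∂(coeff of dx∧dz)/∂y + ∂(coeff of dx∧dy)/∂z
  = ∂/∂x (3 - y) - ∂/∂y (2*x + 6*z) + ∂/∂z (-4*x).
Each of these terms simplifies to sums of mixed partials that cancel in pairs. The result is 0 (by equality of mixed partials for smooth functions — Schwarz / Clairaut).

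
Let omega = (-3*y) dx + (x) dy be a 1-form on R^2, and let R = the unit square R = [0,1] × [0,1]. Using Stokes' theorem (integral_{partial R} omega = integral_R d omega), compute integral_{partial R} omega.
integral_(partial R) omega = 4

Stokes: integral_partial_R omega = integral_R d omega with d omega = (∂Q/∂x - ∂P/∂y) dx ∧ dy.
  ∂Q/∂x = 1
  ∂P/∂y = -3
  integrand = ∂Q/∂x - ∂P/∂y = 4.
Integrating over R: integral_0^1 integral_0^1 (4) dx dy = 4.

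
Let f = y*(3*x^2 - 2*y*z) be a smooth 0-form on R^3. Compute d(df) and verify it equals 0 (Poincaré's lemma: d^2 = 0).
d(df) = 0

Step 1: df = sum_i (∂f/∂x_i) dx_i = (6*x*y) dx + (3*x^2 - 4*y*z) dy + (-2*y^2) dz.
Step 2: Apply d again. Using the 1-form formula, the coefficient of dx ∧ dy in d(df) is ∂^2 f/∂x ∂y - ∂^2 f/∂y ∂x = (6*x) - (6*x) = 0 (equality of mixed partials for smooth f).
Similarly for dx ∧ dz and dy ∧ dz — all coefficients vanish. So d(df) = 0.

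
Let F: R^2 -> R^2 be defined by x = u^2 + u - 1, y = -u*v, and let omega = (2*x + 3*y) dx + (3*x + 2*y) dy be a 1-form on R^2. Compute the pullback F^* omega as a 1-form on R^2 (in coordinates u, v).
F^* omega = (4*u^3 - 9*u^2*v + 6*u^2 + 2*u*v^2 - 6*u*v - 2*u + 3*v - 2) du + (u*(-3*u^2 + 2*u*v - 3*u + 3)) dv

Using F^*(f dg) = (f ∘ F) d(g ∘ F), substitute each coordinate x_i by F_i(u, v) in f_i, and replace dx_i by d F_i = (∂F_i/∂u) du + (∂F_i/∂v) dv.
  For the x component: f_1(F) = 2*u^2 - 3*u*v + 2*u - 2; d F_1 = (2*u + 1) du + (0) dv
  For the y component: f_2(F) = 3*u^2 - 2*u*v + 3*u - 3; d F_2 = (-v) du + (-u) dv
Combining and collecting du, dv coefficients:
  coeff of du: 4*u^3 - 9*u^2*v + 6*u^2 + 2*u*v^2 - 6*u*v - 2*u + 3*v - 2
  coeff of dv: u*(-3*u^2 + 2*u*v - 3*u + 3)
F^* omega = (4*u^3 - 9*u^2*v + 6*u^2 + 2*u*v^2 - 6*u*v - 2*u + 3*v - 2) du + (u*(-3*u^2 + 2*u*v - 3*u + 3)) dv.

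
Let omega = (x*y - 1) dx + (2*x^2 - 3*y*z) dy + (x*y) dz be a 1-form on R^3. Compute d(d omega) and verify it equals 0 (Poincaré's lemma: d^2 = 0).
d(d omega) = 0

Step 1: d omega = sum_{i<j} (∂f_j/∂x_i - ∂f_i/∂x_j) dx_i ∧ dx_j:
  coeff of dx ∧ dy: 3*x
  coeff of dx ∧ dz: y
  coeff of dy ∧ dz: x + 3*y
Step 2: Apply d again to each 2-form coefficient. The only possible 3-form in R^3 is dx ∧ dy ∧ dz, with coefficient
  ∂(coeff of dy∧dz)/∂x - ∂(coeff of dx∧dz)/∂y + ∂(coeff of dx∧dy)/∂z
  = ∂/∂x (x + 3*y) - ∂/∂y (y) + ∂/∂z (3*x).
Each of these terms simplifies to sums of mixed partials that cancel in pairs. The result is 0 (by equality of mixed partials for smooth functions — Schwarz / Clairaut).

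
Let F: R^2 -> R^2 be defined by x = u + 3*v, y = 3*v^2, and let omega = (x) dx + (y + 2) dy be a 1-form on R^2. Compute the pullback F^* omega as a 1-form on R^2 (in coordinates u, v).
F^* omega = (u + 3*v) du + (3*u + 18*v^3 + 21*v) dv

Using F^*(f dg) = (f ∘ F) d(g ∘ F), substitute each coordinate x_i by F_i(u, v) in f_i, and replace dx_i by d F_i = (∂F_i/∂u) du + (∂F_i/∂v) dv.
  For the x component: f_1(F) = u + 3*v; d F_1 = (1) du + (3) dv
  For the y component: f_2(F) = 3*v^2 + 2; d F_2 = (0) du + (6*v) dv
Combining and collecting du, dv coefficients:
  coeff of du: u + 3*v
  coeff of dv: 3*u + 18*v^3 + 21*v
F^* omega = (u + 3*v) du + (3*u + 18*v^3 + 21*v) dv.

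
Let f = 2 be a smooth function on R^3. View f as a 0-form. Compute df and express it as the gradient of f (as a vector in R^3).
df = (0) dx + (0) dy + (0) dz; grad f = (0, 0, 0)

For a 0-form f, d f = (∂f/∂x) dx + (∂f/∂y) dy + (∂f/∂z) dz. The components of the vector representation are exactly the entries of grad f in Cartesian coordinates:
  ∂f/∂x = 0
  ∂f/∂y = 0
  ∂f/∂z = 0.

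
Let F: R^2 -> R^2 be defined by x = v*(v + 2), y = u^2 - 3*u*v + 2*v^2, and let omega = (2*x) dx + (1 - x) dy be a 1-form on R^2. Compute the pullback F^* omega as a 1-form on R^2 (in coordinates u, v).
F^* omega = (-2*u*v^2 - 4*u*v + 2*u + 3*v^3 + 6*v^2 - 3*v) du + (3*u*v^2 + 6*u*v - 3*u + 4*v^2 + 12*v) dv

Using F^*(f dg) = (f ∘ F) d(g ∘ F), substitute each coordinate x_i by F_i(u, v) in f_i, and replace dx_i by d F_i = (∂F_i/∂u) du + (∂F_i/∂v) dv.
  For the x component: f_1(F) = 2*v*(v + 2); d F_1 = (0) du + (2*v + 2) dv
  For the y component: f_2(F) = -v^2 - 2*v + 1; d F_2 = (2*u - 3*v) du + (-3*u + 4*v) dv
Combining and collecting du, dv coefficients:
  coeff of du: -2*u*v^2 - 4*u*v + 2*u + 3*v^3 + 6*v^2 - 3*v
  coeff of dv: 3*u*v^2 + 6*u*v - 3*u + 4*v^2 + 12*v
F^* omega = (-2*u*v^2 - 4*u*v + 2*u + 3*v^3 + 6*v^2 - 3*v) du + (3*u*v^2 + 6*u*v - 3*u + 4*v^2 + 12*v) dv.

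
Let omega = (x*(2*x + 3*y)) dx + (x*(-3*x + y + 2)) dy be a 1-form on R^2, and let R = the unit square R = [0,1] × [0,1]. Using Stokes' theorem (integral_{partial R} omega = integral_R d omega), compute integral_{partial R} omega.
integral_(partial R) omega = -2

Stokes: integral_partial_R omega = integral_R d omega with d omega = (∂Q/∂x - ∂P/∂y) dx ∧ dy.
  ∂Q/∂x = -6*x + y + 2
  ∂P/∂y = 3*x
  integrand = ∂Q/∂x - ∂P/∂y = -9*x + y + 2.
Integrating over R: integral_0^1 integral_0^1 (-9*x + y + 2) dx dy = -2.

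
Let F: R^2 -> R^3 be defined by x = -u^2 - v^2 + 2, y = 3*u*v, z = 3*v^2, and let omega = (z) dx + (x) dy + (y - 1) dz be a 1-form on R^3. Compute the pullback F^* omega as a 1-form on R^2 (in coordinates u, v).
F^* omega = (3*v*(-u^2 - 2*u*v - v^2 + 2)) du + (-3*u^3 + 15*u*v^2 + 6*u - 6*v^3 - 6*v) dv

Using F^*(f dg) = (f ∘ F) d(g ∘ F), substitute each coordinate x_i by F_i(u, v) in f_i, and replace dx_i by d F_i = (∂F_i/∂u) du + (∂F_i/∂v) dv.
  For the x component: f_1(F) = 3*v^2; d F_1 = (-2*u) du + (-2*v) dv
  For the y component: f_2(F) = -u^2 - v^2 + 2; d F_2 = (3*v) du + (3*u) dv
  For the z component: f_3(F) = 3*u*v - 1; d F_3 = (0) du + (6*v) dv
Combining and collecting du, dv coefficients:
  coeff of du: 3*v*(-u^2 - 2*u*v - v^2 + 2)
  coeff of dv: -3*u^3 + 15*u*v^2 + 6*u - 6*v^3 - 6*v
F^* omega = (3*v*(-u^2 - 2*u*v - v^2 + 2)) du + (-3*u^3 + 15*u*v^2 + 6*u - 6*v^3 - 6*v) dv.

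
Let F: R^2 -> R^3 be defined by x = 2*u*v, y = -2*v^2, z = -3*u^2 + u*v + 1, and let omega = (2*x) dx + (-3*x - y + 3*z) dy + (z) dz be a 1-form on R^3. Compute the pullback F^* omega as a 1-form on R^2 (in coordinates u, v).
F^* omega = (18*u^3 - 9*u^2*v + 9*u*v^2 - 6*u + v) du + (-3*u^3 + 45*u^2*v + 12*u*v^2 + u - 8*v^3 - 12*v) dv

Using F^*(f dg) = (f ∘ F) d(g ∘ F), substitute each coordinate x_i by F_i(u, v) in f_i, and replace dx_i by d F_i = (∂F_i/∂u) du + (∂F_i/∂v) dv.
  For the x component: f_1(F) = 4*u*v; d F_1 = (2*v) du + (2*u) dv
  For the y component: f_2(F) = -9*u^2 - 3*u*v + 2*v^2 + 3; d F_2 = (0) du + (-4*v) dv
  For the z component: f_3(F) = -3*u^2 + u*v + 1; d F_3 = (-6*u + v) du + (u) dv
Combining and collecting du, dv coefficients:
  coeff of du: 18*u^3 - 9*u^2*v + 9*u*v^2 - 6*u + v
  coeff of dv: -3*u^3 + 45*u^2*v + 12*u*v^2 + u - 8*v^3 - 12*v
F^* omega = (18*u^3 - 9*u^2*v + 9*u*v^2 - 6*u + v) du + (-3*u^3 + 45*u^2*v + 12*u*v^2 + u - 8*v^3 - 12*v) dv.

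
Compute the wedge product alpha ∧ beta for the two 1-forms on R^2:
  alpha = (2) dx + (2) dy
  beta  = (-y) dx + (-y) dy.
alpha ∧ beta = 0

Distribute the wedge, using dx_i ∧ dx_j = -dx_j ∧ dx_i and dx_i ∧ dx_i = 0. For each pair (i, j) with i < j, the coefficient of dx_i ∧ dx_j in alpha ∧ beta is (alpha_i * beta_j - alpha_j * beta_i). Collecting: alpha ∧ beta = 0.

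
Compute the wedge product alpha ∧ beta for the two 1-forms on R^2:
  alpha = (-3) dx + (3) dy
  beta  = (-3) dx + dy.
alpha ∧ beta = (6) dx ∧ dy

Distribute the wedge, using dx_i ∧ dx_j = -dx_j ∧ dx_i and dx_i ∧ dx_i = 0. For each pair (i, j) with i < j, the coefficient of dx_i ∧ dx_j in alpha ∧ beta is (alpha_i * beta_j - alpha_j * beta_i). Collecting: alpha ∧ beta = (6) dx ∧ dy.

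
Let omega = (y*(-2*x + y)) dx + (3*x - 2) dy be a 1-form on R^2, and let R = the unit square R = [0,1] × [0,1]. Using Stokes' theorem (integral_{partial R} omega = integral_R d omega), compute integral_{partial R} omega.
integral_(partial R) omega = 3

Stokes: integral_partial_R omega = integral_R d omega with d omega = (∂Q/∂x - ∂P/∂y) dx ∧ dy.
  ∂Q/∂x = 3
  ∂P/∂y = -2*x + 2*y
  integrand = ∂Q/∂x - ∂P/∂y = 2*x - 2*y + 3.
Integrating over R: integral_0^1 integral_0^1 (2*x - 2*y + 3) dx dy = 3.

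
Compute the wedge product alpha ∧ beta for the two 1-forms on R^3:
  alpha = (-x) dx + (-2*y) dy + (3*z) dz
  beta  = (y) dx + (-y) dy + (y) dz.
alpha ∧ beta = (y*(x + 2*y)) dx ∧ dy + (-y*(x + 3*z)) dx ∧ dz + (y*(-2*y + 3*z)) dy ∧ dz

Distribute the wedge, using dx_i ∧ dx_j = -dx_j ∧ dx_i and dx_i ∧ dx_i = 0. For each pair (i, j) with i < j, the coefficient of dx_i ∧ dx_j in alpha ∧ beta is (alpha_i * beta_j - alpha_j * beta_i). Collecting: alpha ∧ beta = (y*(x + 2*y)) dx ∧ dy + (-y*(x + 3*z)) dx ∧ dz + (y*(-2*y + 3*z)) dy ∧ dz.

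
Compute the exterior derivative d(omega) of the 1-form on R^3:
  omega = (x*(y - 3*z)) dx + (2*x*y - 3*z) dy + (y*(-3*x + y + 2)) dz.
d(omega) = (-x + 2*y) dx ∧ dy + (3*x - 3*y) dx ∧ dz + (-3*x + 2*y + 5) dy ∧ dz

For a 1-form omega = sum_i f_i dx_i, the exterior derivative is
  d(omega) = sum_{i < j} (∂f_j/∂x_i - ∂f_i/∂x_j) dx_i ∧ dx_j.
  coefficient of dx ∧ dy: ∂f_2/∂x - ∂f_1/∂y = ∂(2*x*y - 3*z)/∂x - ∂(x*(y - 3*z))/∂y = -x + 2*y
  coefficient of dx ∧ dz: ∂f_3/∂x - ∂f_1/∂z = ∂(y*(-3*x + y + 2))/∂x - ∂(x*(y - 3*z))/∂z = 3*x - 3*y
  coefficient of dy ∧ dz: ∂f_3/∂y - ∂f_2/∂z = ∂(y*(-3*x + y + 2))/∂y - ∂(2*x*y - 3*z)/∂z = -3*x + 2*y + 5
Assembling: d(omega) = (-x + 2*y) dx ∧ dy + (3*x - 3*y) dx ∧ dz + (-3*x + 2*y + 5) dy ∧ dz.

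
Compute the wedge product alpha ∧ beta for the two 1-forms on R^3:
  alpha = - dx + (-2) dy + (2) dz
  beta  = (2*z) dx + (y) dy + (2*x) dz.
alpha ∧ beta = (-y + 4*z) dx ∧ dy + (-2*x - 4*z) dx ∧ dz + (-4*x - 2*y) dy ∧ dz

Distribute the wedge, using dx_i ∧ dx_j = -dx_j ∧ dx_i and dx_i ∧ dx_i = 0. For each pair (i, j) with i < j, the coefficient of dx_i ∧ dx_j in alpha ∧ beta is (alpha_i * beta_j - alpha_j * beta_i). Collecting: alpha ∧ beta = (-y + 4*z) dx ∧ dy + (-2*x - 4*z) dx ∧ dz + (-4*x - 2*y) dy ∧ dz.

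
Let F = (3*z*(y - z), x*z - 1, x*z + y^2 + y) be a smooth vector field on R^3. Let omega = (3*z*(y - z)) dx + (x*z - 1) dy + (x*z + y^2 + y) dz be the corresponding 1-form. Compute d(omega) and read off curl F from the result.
d(omega) = (-x + 2*y + 1) dy ∧ dz + (3*y - 7*z) dz ∧ dx + (-2*z) dx ∧ dy; curl F = (-x + 2*y + 1, 3*y - 7*z, -2*z)

d omega = sum_{i<j} (∂f_j/∂x_i - ∂f_i/∂x_j) dx_i ∧ dx_j. Under the identification (dy ∧ dz, dz ∧ dx, dx ∧ dy) ↔ (e_x, e_y, e_z), the coefficients are exactly the components of curl F. Compute:
  ∂R/∂y - ∂Q/∂z = (2*y + 1) - (x) = -x + 2*y + 1
  ∂P/∂z - ∂R/∂x = (3*y - 6*z) - (z) = 3*y - 7*z
  ∂Q/∂x - ∂P/∂y = (z) - (3*z) = -2*z.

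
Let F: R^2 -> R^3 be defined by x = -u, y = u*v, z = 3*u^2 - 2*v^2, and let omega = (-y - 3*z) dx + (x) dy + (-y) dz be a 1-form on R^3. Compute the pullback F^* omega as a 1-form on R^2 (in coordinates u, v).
F^* omega = (-6*u^2*v + 9*u^2 - 6*v^2) du + (u*(-u + 4*v^2)) dv

Using F^*(f dg) = (f ∘ F) d(g ∘ F), substitute each coordinate x_i by F_i(u, v) in f_i, and replace dx_i by d F_i = (∂F_i/∂u) du + (∂F_i/∂v) dv.
  For the x component: f_1(F) = -9*u^2 - u*v + 6*v^2; d F_1 = (-1) du + (0) dv
  For the y component: f_2(F) = -u; d F_2 = (v) du + (u) dv
  For the z component: f_3(F) = -u*v; d F_3 = (6*u) du + (-4*v) dv
Combining and collecting du, dv coefficients:
  coeff of du: -6*u^2*v + 9*u^2 - 6*v^2
  coeff of dv: u*(-u + 4*v^2)
F^* omega = (-6*u^2*v + 9*u^2 - 6*v^2) du + (u*(-u + 4*v^2)) dv.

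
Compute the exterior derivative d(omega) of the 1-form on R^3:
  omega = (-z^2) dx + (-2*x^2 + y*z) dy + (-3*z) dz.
d(omega) = (-4*x) dx ∧ dy + (2*z) dx ∧ dz + (-y) dy ∧ dz

For a 1-form omega = sum_i f_i dx_i, the exterior derivative is
  d(omega) = sum_{i < j} (∂f_j/∂x_i - ∂f_i/∂x_j) dx_i ∧ dx_j.
  coefficient of dx ∧ dy: ∂f_2/∂x - ∂f_1/∂y = ∂(-2*x^2 + y*z)/∂x - ∂(-z^2)/∂y = -4*x
  coefficient of dx ∧ dz: ∂f_3/∂x - ∂f_1/∂z = ∂(-3*z)/∂x - ∂(-z^2)/∂z = 2*z
  coefficient of dy ∧ dz: ∂f_3/∂y - ∂f_2/∂z = ∂(-3*z)/∂y - ∂(-2*x^2 + y*z)/∂z = -y
Assembling: d(omega) = (-4*x) dx ∧ dy + (2*z) dx ∧ dz + (-y) dy ∧ dz.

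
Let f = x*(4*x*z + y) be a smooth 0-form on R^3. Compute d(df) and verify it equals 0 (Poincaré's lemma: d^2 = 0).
d(df) = 0

Step 1: df = sum_i (∂f/∂x_i) dx_i = (8*x*z + y) dx + (x) dy + (4*x^2) dz.
Step 2: Apply d again. Using the 1-form formula, the coefficient of dx ∧ dy in d(df) is ∂^2 f/∂x ∂y - ∂^2 f/∂y ∂x = (1) - (1) = 0 (equality of mixed partials for smooth f).
Similarly for dx ∧ dz and dy ∧ dz — all coefficients vanish. So d(df) = 0.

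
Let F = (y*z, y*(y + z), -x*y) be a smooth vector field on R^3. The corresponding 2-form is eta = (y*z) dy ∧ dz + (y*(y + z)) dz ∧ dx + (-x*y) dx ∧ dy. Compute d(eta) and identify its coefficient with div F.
d(eta) = (2*y + z) dx ∧ dy ∧ dz; div F = 2*y + z

For a 2-form in R^3 of the form above, applying d gives a 3-form with coefficient ∂P/∂x + ∂Q/∂y + ∂R/∂z:
  ∂P/∂x = 0
  ∂Q/∂y = 2*y + z
  ∂R/∂z = 0
Sum = 2*y + z, which is exactly div F.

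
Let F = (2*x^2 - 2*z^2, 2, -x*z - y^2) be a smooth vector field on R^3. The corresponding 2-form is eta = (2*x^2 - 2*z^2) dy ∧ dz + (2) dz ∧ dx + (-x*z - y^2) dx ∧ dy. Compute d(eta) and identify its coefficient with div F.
d(eta) = (3*x) dx ∧ dy ∧ dz; div F = 3*x

For a 2-form in R^3 of the form above, applying d gives a 3-form with coefficient ∂P/∂x + ∂Q/∂y + ∂R/∂z:
  ∂P/∂x = 4*x
  ∂Q/∂y = 0
  ∂R/∂z = -x
Sum = 3*x, which is exactly div F.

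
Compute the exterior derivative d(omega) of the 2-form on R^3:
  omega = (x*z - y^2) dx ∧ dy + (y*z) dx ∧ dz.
d(omega) = (x - z) dx ∧ dy ∧ dz

For a 2-form omega = sum_{i<j} g_{ij} dx_i ∧ dx_j, the exterior derivative is
  d(omega) = sum_{i<j} d(g_{ij}) ∧ dx_i ∧ dx_j = sum_{i<j, k} (∂g_{ij}/∂x_k) dx_k ∧ dx_i ∧ dx_j.
Expand each term, using dx_k ∧ dx_i ∧ dx_j = sgn(permutation) dx_{(a)} ∧ dx_{(b)} ∧ dx_{(c)} with (a < b < c) sorted:
  d(x*z - y^2) includes (∂/∂z)(x*z - y^2) dz = (x) dz, which multiplied by dx ∧ dy gives (x) dx ∧ dy ∧ dz
  d(y*z) includes (∂/∂y)(y*z) dy = (z) dy, which multiplied by dx ∧ dz gives (-z) dx ∧ dy ∧ dz
Collecting like 3-forms: d(omega) = (x - z) dx ∧ dy ∧ dz.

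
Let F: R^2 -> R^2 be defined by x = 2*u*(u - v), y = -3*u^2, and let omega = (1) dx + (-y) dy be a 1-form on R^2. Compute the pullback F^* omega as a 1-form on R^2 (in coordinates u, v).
F^* omega = (-18*u^3 + 4*u - 2*v) du + (-2*u) dv

Using F^*(f dg) = (f ∘ F) d(g ∘ F), substitute each coordinate x_i by F_i(u, v) in f_i, and replace dx_i by d F_i = (∂F_i/∂u) du + (∂F_i/∂v) dv.
  For the x component: f_1(F) = 1; d F_1 = (4*u - 2*v) du + (-2*u) dv
  For the y component: f_2(F) = 3*u^2; d F_2 = (-6*u) du + (0) dv
Combining and collecting du, dv coefficients:
  coeff of du: -18*u^3 + 4*u - 2*v
  coeff of dv: -2*u
F^* omega = (-18*u^3 + 4*u - 2*v) du + (-2*u) dv.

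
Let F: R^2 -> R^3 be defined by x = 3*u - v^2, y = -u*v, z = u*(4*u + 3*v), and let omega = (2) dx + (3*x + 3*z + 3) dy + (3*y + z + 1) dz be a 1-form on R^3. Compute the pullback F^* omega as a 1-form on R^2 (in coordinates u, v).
F^* omega = (32*u^3 - 9*u*v^2 - 9*u*v + 8*u + 3*v^3 + 6) du + (-9*u^2*v - 9*u^2 + 3*u*v^2 - 4*v) dv

Using F^*(f dg) = (f ∘ F) d(g ∘ F), substitute each coordinate x_i by F_i(u, v) in f_i, and replace dx_i by d F_i = (∂F_i/∂u) du + (∂F_i/∂v) dv.
  For the x component: f_1(F) = 2; d F_1 = (3) du + (-2*v) dv
  For the y component: f_2(F) = 12*u^2 + 9*u*v + 9*u - 3*v^2 + 3; d F_2 = (-v) du + (-u) dv
  For the z component: f_3(F) = 4*u^2 + 1; d F_3 = (8*u + 3*v) du + (3*u) dv
Combining and collecting du, dv coefficients:
  coeff of du: 32*u^3 - 9*u*v^2 - 9*u*v + 8*u + 3*v^3 + 6
  coeff of dv: -9*u^2*v - 9*u^2 + 3*u*v^2 - 4*v
F^* omega = (32*u^3 - 9*u*v^2 - 9*u*v + 8*u + 3*v^3 + 6) du + (-9*u^2*v - 9*u^2 + 3*u*v^2 - 4*v) dv.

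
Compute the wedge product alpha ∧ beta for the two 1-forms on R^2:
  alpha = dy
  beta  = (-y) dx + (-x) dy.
alpha ∧ beta = (y) dx ∧ dy

Distribute the wedge, using dx_i ∧ dx_j = -dx_j ∧ dx_i and dx_i ∧ dx_i = 0. For each pair (i, j) with i < j, the coefficient of dx_i ∧ dx_j in alpha ∧ beta is (alpha_i * beta_j - alpha_j * beta_i). Collecting: alpha ∧ beta = (y) dx ∧ dy.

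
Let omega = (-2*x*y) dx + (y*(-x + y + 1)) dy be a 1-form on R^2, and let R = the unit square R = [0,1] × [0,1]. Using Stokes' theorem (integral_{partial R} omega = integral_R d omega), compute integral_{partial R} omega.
integral_(partial R) omega = 1/2

Stokes: integral_partial_R omega = integral_R d omega with d omega = (∂Q/∂x - ∂P/∂y) dx ∧ dy.
  ∂Q/∂x = -y
  ∂P/∂y = -2*x
  integrand = ∂Q/∂x - ∂P/∂y = 2*x - y.
Integrating over R: integral_0^1 integral_0^1 (2*x - y) dx dy = 1/2.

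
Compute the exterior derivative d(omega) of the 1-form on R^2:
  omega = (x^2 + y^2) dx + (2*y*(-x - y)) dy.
d(omega) = (-4*y) dx ∧ dy

For a 1-form omega = sum_i f_i dx_i, the exterior derivative is
  d(omega) = sum_{i < j} (∂f_j/∂x_i - ∂f_i/∂x_j) dx_i ∧ dx_j.
  coefficient of dx ∧ dy: ∂f_2/∂x - ∂f_1/∂y = ∂(2*y*(-x - y))/∂x - ∂(x^2 + y^2)/∂y = -4*y
Assembling: d(omega) = (-4*y) dx ∧ dy.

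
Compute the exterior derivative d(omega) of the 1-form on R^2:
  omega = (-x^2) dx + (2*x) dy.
d(omega) = (2) dx ∧ dy

For a 1-form omega = sum_i f_i dx_i, the exterior derivative is
  d(omega) = sum_{i < j} (∂f_j/∂x_i - ∂f_i/∂x_j) dx_i ∧ dx_j.
  coefficient of dx ∧ dy: ∂f_2/∂x - ∂f_1/∂y = ∂(2*x)/∂x - ∂(-x^2)/∂y = 2
Assembling: d(omega) = (2) dx ∧ dy.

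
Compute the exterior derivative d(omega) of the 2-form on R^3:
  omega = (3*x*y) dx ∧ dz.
d(omega) = (-3*x) dx ∧ dy ∧ dz

For a 2-form omega = sum_{i<j} g_{ij} dx_i ∧ dx_j, the exterior derivative is
  d(omega) = sum_{i<j} d(g_{ij}) ∧ dx_i ∧ dx_j = sum_{i<j, k} (∂g_{ij}/∂x_k) dx_k ∧ dx_i ∧ dx_j.
Expand each term, using dx_k ∧ dx_i ∧ dx_j = sgn(permutation) dx_{(a)} ∧ dx_{(b)} ∧ dx_{(c)} with (a < b < c) sorted:
  d(3*x*y) includes (∂/∂y)(3*x*y) dy = (3*x) dy, which multiplied by dx ∧ dz gives (-3*x) dx ∧ dy ∧ dz
Collecting like 3-forms: d(omega) = (-3*x) dx ∧ dy ∧ dz.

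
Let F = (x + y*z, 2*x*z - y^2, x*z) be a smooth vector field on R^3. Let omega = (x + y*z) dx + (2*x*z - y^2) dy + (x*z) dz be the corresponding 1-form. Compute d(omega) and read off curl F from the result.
d(omega) = (-2*x) dy ∧ dz + (y - z) dz ∧ dx + (z) dx ∧ dy; curl F = (-2*x, y - z, z)

d omega = sum_{i<j} (∂f_j/∂x_i - ∂f_i/∂x_j) dx_i ∧ dx_j. Under the identification (dy ∧ dz, dz ∧ dx, dx ∧ dy) ↔ (e_x, e_y, e_z), the coefficients are exactly the components of curl F. Compute:
  ∂R/∂y - ∂Q/∂z = (0) - (2*x) = -2*x
  ∂P/∂z - ∂R/∂x = (y) - (z) = y - z
  ∂Q/∂x - ∂P/∂y = (2*z) - (z) = z.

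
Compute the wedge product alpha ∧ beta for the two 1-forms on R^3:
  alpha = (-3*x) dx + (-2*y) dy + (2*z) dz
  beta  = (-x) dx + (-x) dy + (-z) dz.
alpha ∧ beta = (x*(3*x - 2*y)) dx ∧ dy + (5*x*z) dx ∧ dz + (2*z*(x + y)) dy ∧ dz

Distribute the wedge, using dx_i ∧ dx_j = -dx_j ∧ dx_i and dx_i ∧ dx_i = 0. For each pair (i, j) with i < j, the coefficient of dx_i ∧ dx_j in alpha ∧ beta is (alpha_i * beta_j - alpha_j * beta_i). Collecting: alpha ∧ beta = (x*(3*x - 2*y)) dx ∧ dy + (5*x*z) dx ∧ dz + (2*z*(x + y)) dy ∧ dz.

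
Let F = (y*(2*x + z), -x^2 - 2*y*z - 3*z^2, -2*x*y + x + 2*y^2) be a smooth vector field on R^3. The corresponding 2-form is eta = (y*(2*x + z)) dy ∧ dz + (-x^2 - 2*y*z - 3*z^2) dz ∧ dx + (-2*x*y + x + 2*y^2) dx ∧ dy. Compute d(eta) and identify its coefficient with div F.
d(eta) = (2*y - 2*z) dx ∧ dy ∧ dz; div F = 2*y - 2*z

For a 2-form in R^3 of the form above, applying d gives a 3-form with coefficient ∂P/∂x + ∂Q/∂y + ∂R/∂z:
  ∂P/∂x = 2*y
  ∂Q/∂y = -2*z
  ∂R/∂z = 0
Sum = 2*y - 2*z, which is exactly div F.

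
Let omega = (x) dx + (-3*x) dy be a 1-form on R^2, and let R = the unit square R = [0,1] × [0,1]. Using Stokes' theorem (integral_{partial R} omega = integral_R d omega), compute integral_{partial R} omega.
integral_(partial R) omega = -3

Stokes: integral_partial_R omega = integral_R d omega with d omega = (∂Q/∂x - ∂P/∂y) dx ∧ dy.
  ∂Q/∂x = -3
  ∂P/∂y = 0
  integrand = ∂Q/∂x - ∂P/∂y = -3.
Integrating over R: integral_0^1 integral_0^1 (-3) dx dy = -3.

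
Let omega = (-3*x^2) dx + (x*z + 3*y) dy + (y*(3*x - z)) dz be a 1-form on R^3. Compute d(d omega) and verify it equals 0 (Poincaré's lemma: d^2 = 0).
d(d omega) = 0

Step 1: d omega = sum_{i<j} (∂f_j/∂x_i - ∂f_i/∂x_j) dx_i ∧ dx_j:
  coeff of dx ∧ dy: z
  coeff of dx ∧ dz: 3*y
  coeff of dy ∧ dz: 2*x - z
Step 2: Apply d again to each 2-form coefficient. The only possible 3-form in R^3 is dx ∧ dy ∧ dz, with coefficient
  ∂(coeff of dy∧dz)/∂x - ∂(coeff of dx∧dz)/∂y + ∂(coeff of dx∧dy)/∂z
  = ∂/∂x (2*x - z) - ∂/∂y (3*y) + ∂/∂z (z).
Each of these terms simplifies to sums of mixed partials that cancel in pairs. The result is 0 (by equality of mixed partials for smooth functions — Schwarz / Clairaut).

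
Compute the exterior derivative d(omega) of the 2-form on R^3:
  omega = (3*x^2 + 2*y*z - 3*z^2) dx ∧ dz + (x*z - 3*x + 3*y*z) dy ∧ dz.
d(omega) = (-z - 3) dx ∧ dy ∧ dz

For a 2-form omega = sum_{i<j} g_{ij} dx_i ∧ dx_j, the exterior derivative is
  d(omega) = sum_{i<j} d(g_{ij}) ∧ dx_i ∧ dx_j = sum_{i<j, k} (∂g_{ij}/∂x_k) dx_k ∧ dx_i ∧ dx_j.
Expand each term, using dx_k ∧ dx_i ∧ dx_j = sgn(permutation) dx_{(a)} ∧ dx_{(b)} ∧ dx_{(c)} with (a < b < c) sorted:
  d(3*x^2 + 2*y*z - 3*z^2) includes (∂/∂y)(3*x^2 + 2*y*z - 3*z^2) dy = (2*z) dy, which multiplied by dx ∧ dz gives (-2*z) dx ∧ dy ∧ dz
  d(x*z - 3*x + 3*y*z) includes (∂/∂x)(x*z - 3*x + 3*y*z) dx = (z - 3) dx, which multiplied by dy ∧ dz gives (z - 3) dx ∧ dy ∧ dz
Collecting like 3-forms: d(omega) = (-z - 3) dx ∧ dy ∧ dz.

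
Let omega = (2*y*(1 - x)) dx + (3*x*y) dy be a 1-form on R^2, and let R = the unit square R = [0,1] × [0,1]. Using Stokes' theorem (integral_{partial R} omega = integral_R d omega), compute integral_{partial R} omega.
integral_(partial R) omega = 1/2

Stokes: integral_partial_R omega = integral_R d omega with d omega = (∂Q/∂x - ∂P/∂y) dx ∧ dy.
  ∂Q/∂x = 3*y
  ∂P/∂y = 2 - 2*x
  integrand = ∂Q/∂x - ∂P/∂y = 2*x + 3*y - 2.
Integrating over R: integral_0^1 integral_0^1 (2*x + 3*y - 2) dx dy = 1/2.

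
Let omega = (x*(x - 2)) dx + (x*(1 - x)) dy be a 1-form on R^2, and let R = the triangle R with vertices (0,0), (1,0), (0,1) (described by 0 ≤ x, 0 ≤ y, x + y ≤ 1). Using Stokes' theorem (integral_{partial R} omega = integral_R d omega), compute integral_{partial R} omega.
integral_(partial R) omega = 1/6

Stokes: integral_partial_R omega = integral_R d omega with d omega = (∂Q/∂x - ∂P/∂y) dx ∧ dy.
  ∂Q/∂x = 1 - 2*x
  ∂P/∂y = 0
  integrand = ∂Q/∂x - ∂P/∂y = 1 - 2*x.
Integrating over R: integral_0^1 integral_0^{1-x} (1 - 2*x) dy dx = 1/6.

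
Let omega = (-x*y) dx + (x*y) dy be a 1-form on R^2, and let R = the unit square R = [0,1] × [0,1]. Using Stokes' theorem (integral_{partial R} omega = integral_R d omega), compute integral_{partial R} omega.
integral_(partial R) omega = 1

Stokes: integral_partial_R omega = integral_R d omega with d omega = (∂Q/∂x - ∂P/∂y) dx ∧ dy.
  ∂Q/∂x = y
  ∂P/∂y = -x
  integrand = ∂Q/∂x - ∂P/∂y = x + y.
Integrating over R: integral_0^1 integral_0^1 (x + y) dx dy = 1.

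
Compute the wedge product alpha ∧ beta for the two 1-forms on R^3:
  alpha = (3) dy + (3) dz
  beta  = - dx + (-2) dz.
alpha ∧ beta = (3) dx ∧ dy + (-6) dy ∧ dz + (3) dx ∧ dz

Distribute the wedge, using dx_i ∧ dx_j = -dx_j ∧ dx_i and dx_i ∧ dx_i = 0. For each pair (i, j) with i < j, the coefficient of dx_i ∧ dx_j in alpha ∧ beta is (alpha_i * beta_j - alpha_j * beta_i). Collecting: alpha ∧ beta = (3) dx ∧ dy + (-6) dy ∧ dz + (3) dx ∧ dz.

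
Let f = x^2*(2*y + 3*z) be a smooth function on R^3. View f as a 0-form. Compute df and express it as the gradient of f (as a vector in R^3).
df = (2*x*(2*y + 3*z)) dx + (2*x^2) dy + (3*x^2) dz; grad f = (2*x*(2*y + 3*z), 2*x^2, 3*x^2)

For a 0-form f, d f = (∂f/∂x) dx + (∂f/∂y) dy + (∂f/∂z) dz. The components of the vector representation are exactly the entries of grad f in Cartesian coordinates:
  ∂f/∂x = 2*x*(2*y + 3*z)
  ∂f/∂y = 2*x^2
  ∂f/∂z = 3*x^2.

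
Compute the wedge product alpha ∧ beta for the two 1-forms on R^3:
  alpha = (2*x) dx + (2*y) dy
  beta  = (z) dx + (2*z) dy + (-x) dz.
alpha ∧ beta = (2*z*(2*x - y)) dx ∧ dy + (-2*x^2) dx ∧ dz + (-2*x*y) dy ∧ dz

Distribute the wedge, using dx_i ∧ dx_j = -dx_j ∧ dx_i and dx_i ∧ dx_i = 0. For each pair (i, j) with i < j, the coefficient of dx_i ∧ dx_j in alpha ∧ beta is (alpha_i * beta_j - alpha_j * beta_i). Collecting: alpha ∧ beta = (2*z*(2*x - y)) dx ∧ dy + (-2*x^2) dx ∧ dz + (-2*x*y) dy ∧ dz.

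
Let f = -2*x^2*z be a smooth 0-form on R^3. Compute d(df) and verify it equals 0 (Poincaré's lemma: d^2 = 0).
d(df) = 0

Step 1: df = sum_i (∂f/∂x_i) dx_i = (-4*x*z) dx + (0) dy + (-2*x^2) dz.
Step 2: Apply d again. Using the 1-form formula, the coefficient of dx ∧ dy in d(df) is ∂^2 f/∂x ∂y - ∂^2 f/∂y ∂x = (0) - (0) = 0 (equality of mixed partials for smooth f).
Similarly for dx ∧ dz and dy ∧ dz — all coefficients vanish. So d(df) = 0.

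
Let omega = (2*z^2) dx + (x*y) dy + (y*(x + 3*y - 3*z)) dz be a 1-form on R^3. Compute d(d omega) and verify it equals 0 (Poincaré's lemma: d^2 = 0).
d(d omega) = 0

Step 1: d omega = sum_{i<j} (∂f_j/∂x_i - ∂f_i/∂x_j) dx_i ∧ dx_j:
  coeff of dx ∧ dy: y
  coeff of dx ∧ dz: y - 4*z
  coeff of dy ∧ dz: x + 6*y - 3*z
Step 2: Apply d again to each 2-form coefficient. The only possible 3-form in R^3 is dx ∧ dy ∧ dz, with coefficient
  ∂(coeff of dy∧dz)/∂x - ∂(coeff of dx∧dz)/∂y + ∂(coeff of dx∧dy)/∂z
  = ∂/∂x (x + 6*y - 3*z) - ∂/∂y (y - 4*z) + ∂/∂z (y).
Each of these terms simplifies to sums of mixed partials that cancel in pairs. The result is 0 (by equality of mixed partials for smooth functions — Schwarz / Clairaut).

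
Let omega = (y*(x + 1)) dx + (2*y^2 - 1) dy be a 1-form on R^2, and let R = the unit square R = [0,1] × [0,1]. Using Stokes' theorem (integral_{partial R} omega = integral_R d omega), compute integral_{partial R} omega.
integral_(partial R) omega = -3/2

Stokes: integral_partial_R omega = integral_R d omega with d omega = (∂Q/∂x - ∂P/∂y) dx ∧ dy.
  ∂Q/∂x = 0
  ∂P/∂y = x + 1
  integrand = ∂Q/∂x - ∂P/∂y = -x - 1.
Integrating over R: integral_0^1 integral_0^1 (-x - 1) dx dy = -3/2.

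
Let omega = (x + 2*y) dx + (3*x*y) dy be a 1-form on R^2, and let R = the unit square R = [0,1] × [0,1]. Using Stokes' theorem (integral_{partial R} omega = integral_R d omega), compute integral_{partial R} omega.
integral_(partial R) omega = -1/2

Stokes: integral_partial_R omega = integral_R d omega with d omega = (∂Q/∂x - ∂P/∂y) dx ∧ dy.
  ∂Q/∂x = 3*y
  ∂P/∂y = 2
  integrand = ∂Q/∂x - ∂P/∂y = 3*y - 2.
Integrating over R: integral_0^1 integral_0^1 (3*y - 2) dx dy = -1/2.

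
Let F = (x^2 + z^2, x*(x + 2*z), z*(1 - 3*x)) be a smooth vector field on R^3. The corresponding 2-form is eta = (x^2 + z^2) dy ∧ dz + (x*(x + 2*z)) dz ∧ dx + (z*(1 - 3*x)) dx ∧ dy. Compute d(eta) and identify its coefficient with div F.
d(eta) = (1 - x) dx ∧ dy ∧ dz; div F = 1 - x

For a 2-form in R^3 of the form above, applying d gives a 3-form with coefficient ∂P/∂x + ∂Q/∂y + ∂R/∂z:
  ∂P/∂x = 2*x
  ∂Q/∂y = 0
  ∂R/∂z = 1 - 3*x
Sum = 1 - x, which is exactly div F.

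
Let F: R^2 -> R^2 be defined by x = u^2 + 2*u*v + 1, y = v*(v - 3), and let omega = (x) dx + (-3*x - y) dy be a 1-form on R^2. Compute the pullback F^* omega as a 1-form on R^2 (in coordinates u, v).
F^* omega = (2*u^3 + 6*u^2*v + 4*u*v^2 + 2*u + 2*v) du + (2*u^3 - 2*u^2*v + 9*u^2 - 12*u*v^2 + 18*u*v + 2*u - 2*v^3 + 9*v^2 - 15*v + 9) dv

Using F^*(f dg) = (f ∘ F) d(g ∘ F), substitute each coordinate x_i by F_i(u, v) in f_i, and replace dx_i by d F_i = (∂F_i/∂u) du + (∂F_i/∂v) dv.
  For the x component: f_1(F) = u^2 + 2*u*v + 1; d F_1 = (2*u + 2*v) du + (2*u) dv
  For the y component: f_2(F) = -3*u^2 - 6*u*v - v^2 + 3*v - 3; d F_2 = (0) du + (2*v - 3) dv
Combining and collecting du, dv coefficients:
  coeff of du: 2*u^3 + 6*u^2*v + 4*u*v^2 + 2*u + 2*v
  coeff of dv: 2*u^3 - 2*u^2*v + 9*u^2 - 12*u*v^2 + 18*u*v + 2*u - 2*v^3 + 9*v^2 - 15*v + 9
F^* omega = (2*u^3 + 6*u^2*v + 4*u*v^2 + 2*u + 2*v) du + (2*u^3 - 2*u^2*v + 9*u^2 - 12*u*v^2 + 18*u*v + 2*u - 2*v^3 + 9*v^2 - 15*v + 9) dv.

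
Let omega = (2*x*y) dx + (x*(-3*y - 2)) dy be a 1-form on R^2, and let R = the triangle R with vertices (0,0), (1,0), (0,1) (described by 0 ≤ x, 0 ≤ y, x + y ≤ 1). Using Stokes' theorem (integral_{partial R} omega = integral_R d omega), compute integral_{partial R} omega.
integral_(partial R) omega = -11/6

Stokes: integral_partial_R omega = integral_R d omega with d omega = (∂Q/∂x - ∂P/∂y) dx ∧ dy.
  ∂Q/∂x = -3*y - 2
  ∂P/∂y = 2*x
  integrand = ∂Q/∂x - ∂P/∂y = -2*x - 3*y - 2.
Integrating over R: integral_0^1 integral_0^{1-x} (-2*x - 3*y - 2) dy dx = -11/6.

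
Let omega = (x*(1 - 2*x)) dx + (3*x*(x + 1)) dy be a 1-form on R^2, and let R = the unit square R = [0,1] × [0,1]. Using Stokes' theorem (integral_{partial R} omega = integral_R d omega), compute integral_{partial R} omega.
integral_(partial R) omega = 6

Stokes: integral_partial_R omega = integral_R d omega with d omega = (∂Q/∂x - ∂P/∂y) dx ∧ dy.
  ∂Q/∂x = 6*x + 3
  ∂P/∂y = 0
  integrand = ∂Q/∂x - ∂P/∂y = 6*x + 3.
Integrating over R: integral_0^1 integral_0^1 (6*x + 3) dx dy = 6.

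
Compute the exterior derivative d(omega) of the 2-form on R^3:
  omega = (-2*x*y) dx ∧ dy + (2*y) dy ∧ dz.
d(omega) = 0

For a 2-form omega = sum_{i<j} g_{ij} dx_i ∧ dx_j, the exterior derivative is
  d(omega) = sum_{i<j} d(g_{ij}) ∧ dx_i ∧ dx_j = sum_{i<j, k} (∂g_{ij}/∂x_k) dx_k ∧ dx_i ∧ dx_j.
Expand each term, using dx_k ∧ dx_i ∧ dx_j = sgn(permutation) dx_{(a)} ∧ dx_{(b)} ∧ dx_{(c)} with (a < b < c) sorted:

Collecting like 3-forms: d(omega) = 0.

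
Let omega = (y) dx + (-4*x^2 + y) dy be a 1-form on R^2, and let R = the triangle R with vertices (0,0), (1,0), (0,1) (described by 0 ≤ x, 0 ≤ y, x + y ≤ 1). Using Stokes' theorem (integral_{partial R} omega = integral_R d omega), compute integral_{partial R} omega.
integral_(partial R) omega = -11/6

Stokes: integral_partial_R omega = integral_R d omega with d omega = (∂Q/∂x - ∂P/∂y) dx ∧ dy.
  ∂Q/∂x = -8*x
  ∂P/∂y = 1
  integrand = ∂Q/∂x - ∂P/∂y = -8*x - 1.
Integrating over R: integral_0^1 integral_0^{1-x} (-8*x - 1) dy dx = -11/6.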